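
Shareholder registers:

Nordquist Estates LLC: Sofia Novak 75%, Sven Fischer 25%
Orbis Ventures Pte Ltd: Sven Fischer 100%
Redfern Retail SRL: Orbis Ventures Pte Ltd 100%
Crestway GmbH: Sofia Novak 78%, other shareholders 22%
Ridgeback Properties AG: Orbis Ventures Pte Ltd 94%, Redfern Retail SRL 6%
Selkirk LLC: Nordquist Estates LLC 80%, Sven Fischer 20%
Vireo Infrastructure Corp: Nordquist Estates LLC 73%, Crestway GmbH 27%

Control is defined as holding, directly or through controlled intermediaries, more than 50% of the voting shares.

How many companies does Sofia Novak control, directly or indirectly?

Sofia holds 75% of Nordquist, so Sofia controls Nordquist.
Sofia holds 78% of Crestway, so Sofia controls Crestway.
Nordquist holds 80% of Selkirk, so Sofia controls Selkirk.
Nordquist and Crestway together hold 73% + 27% = 100% of Vireo, so Sofia controls Vireo.
No other company's threshold is met.
Sofia controls 4 companies.

4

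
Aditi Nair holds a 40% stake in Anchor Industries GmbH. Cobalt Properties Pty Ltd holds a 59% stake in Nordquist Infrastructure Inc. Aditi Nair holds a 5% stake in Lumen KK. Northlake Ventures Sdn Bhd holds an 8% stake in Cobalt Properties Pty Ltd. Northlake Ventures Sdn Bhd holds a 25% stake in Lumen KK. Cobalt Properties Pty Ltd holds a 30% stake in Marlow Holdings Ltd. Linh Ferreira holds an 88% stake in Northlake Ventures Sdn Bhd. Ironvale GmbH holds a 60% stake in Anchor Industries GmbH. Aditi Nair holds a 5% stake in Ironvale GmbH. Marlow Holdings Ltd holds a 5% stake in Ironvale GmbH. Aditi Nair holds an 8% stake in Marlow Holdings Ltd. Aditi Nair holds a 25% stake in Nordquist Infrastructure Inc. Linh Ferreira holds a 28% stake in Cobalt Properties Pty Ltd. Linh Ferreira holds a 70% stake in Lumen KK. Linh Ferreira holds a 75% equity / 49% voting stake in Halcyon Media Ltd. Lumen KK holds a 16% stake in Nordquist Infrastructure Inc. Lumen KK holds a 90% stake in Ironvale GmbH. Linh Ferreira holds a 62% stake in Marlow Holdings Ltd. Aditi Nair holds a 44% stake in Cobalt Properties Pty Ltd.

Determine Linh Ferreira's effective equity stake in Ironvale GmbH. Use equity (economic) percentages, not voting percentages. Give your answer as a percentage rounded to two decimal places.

86.43%

Linh reaches Ironvale along 5 paths.
Via Marlow: 62% × 5% = 3.1%.
Via Northlake → Cobalt → Marlow: 88% × 8% × 30% × 5% = 0.1056%.
Via Cobalt → Marlow: 28% × 30% × 5% = 0.42%.
Via Northlake → Lumen: 88% × 25% × 90% = 19.8%.
Via Lumen: 70% × 90% = 63%.
Total: 3.1% + 0.1056% + 0.42% + 19.8% + 63% = 86.4256%.
Rounded: 86.43%.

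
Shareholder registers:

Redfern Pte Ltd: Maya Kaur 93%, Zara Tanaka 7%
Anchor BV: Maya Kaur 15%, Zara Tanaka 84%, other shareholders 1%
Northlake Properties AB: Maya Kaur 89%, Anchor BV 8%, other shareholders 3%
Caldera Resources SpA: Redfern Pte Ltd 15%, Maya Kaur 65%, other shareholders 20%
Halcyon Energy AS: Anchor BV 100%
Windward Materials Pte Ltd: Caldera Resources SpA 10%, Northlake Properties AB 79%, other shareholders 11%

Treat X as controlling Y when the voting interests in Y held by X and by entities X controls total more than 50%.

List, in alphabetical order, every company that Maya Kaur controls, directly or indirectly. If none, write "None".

Maya holds 93% of Redfern, so Maya controls Redfern.
Maya holds 89% of Northlake, so Maya controls Northlake.
Redfern and Maya together hold 15% + 65% = 80% of Caldera, so Maya controls Caldera.
Caldera and Northlake together hold 10% + 79% = 89% of Windward, so Maya controls Windward.
No other company's threshold is met.

Caldera Resources SpA, Northlake Properties AB, Redfern Pte Ltd, Windward Materials Pte Ltd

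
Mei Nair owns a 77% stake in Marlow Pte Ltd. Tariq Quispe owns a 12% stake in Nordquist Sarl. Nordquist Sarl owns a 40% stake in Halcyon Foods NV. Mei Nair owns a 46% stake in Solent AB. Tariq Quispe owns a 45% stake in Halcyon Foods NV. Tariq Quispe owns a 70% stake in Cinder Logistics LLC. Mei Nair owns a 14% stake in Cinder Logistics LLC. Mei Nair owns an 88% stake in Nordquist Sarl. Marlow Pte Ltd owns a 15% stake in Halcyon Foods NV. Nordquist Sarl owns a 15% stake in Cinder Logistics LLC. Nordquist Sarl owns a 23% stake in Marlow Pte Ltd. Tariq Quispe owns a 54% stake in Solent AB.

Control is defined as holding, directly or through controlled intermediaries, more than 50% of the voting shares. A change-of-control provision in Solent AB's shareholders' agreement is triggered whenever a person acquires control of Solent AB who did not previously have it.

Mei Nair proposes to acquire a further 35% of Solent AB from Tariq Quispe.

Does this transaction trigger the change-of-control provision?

The purchase adds only to Mei's holdings (Tariq's stake shrinks), so Mei is the only person who could newly come to control Solent.
Mei holds 88% of Nordquist, so Mei controls Nordquist.
Mei and Nordquist together hold 77% + 23% = 100% of Marlow, so Mei controls Marlow.
Nordquist and Marlow together hold 40% + 15% = 55% of Halcyon, so Mei controls Halcyon.
In Solent, Mei's side holds only 46%, not > 50%.
So before the transaction, Mei does not control Solent.
After the purchase, Mei's direct stake in Solent rises to 46% + 35% = 81%, and Tariq's stake falls to 19%.
Mei holds 81% of Solent, so Mei controls Solent.
Mei did not control Solent before and does after, so the clause is triggered.

Yes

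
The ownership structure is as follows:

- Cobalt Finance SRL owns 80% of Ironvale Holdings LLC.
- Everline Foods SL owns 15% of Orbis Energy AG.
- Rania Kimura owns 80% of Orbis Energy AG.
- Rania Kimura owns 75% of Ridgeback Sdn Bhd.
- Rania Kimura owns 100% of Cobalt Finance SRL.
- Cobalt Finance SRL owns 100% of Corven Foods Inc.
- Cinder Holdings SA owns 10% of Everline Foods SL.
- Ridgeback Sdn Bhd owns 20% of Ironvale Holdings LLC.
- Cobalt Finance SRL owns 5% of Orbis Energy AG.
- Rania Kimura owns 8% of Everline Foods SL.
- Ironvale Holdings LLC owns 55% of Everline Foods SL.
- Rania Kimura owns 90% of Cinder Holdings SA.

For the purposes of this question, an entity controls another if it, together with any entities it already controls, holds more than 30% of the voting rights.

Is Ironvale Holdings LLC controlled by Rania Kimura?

Yes

Rania holds 100% of Cobalt, so Rania controls Cobalt.
Rania holds 75% of Ridgeback, so Rania controls Ridgeback.
Cobalt and Ridgeback together hold 80% + 20% = 100% of Ironvale, so Rania controls Ironvale.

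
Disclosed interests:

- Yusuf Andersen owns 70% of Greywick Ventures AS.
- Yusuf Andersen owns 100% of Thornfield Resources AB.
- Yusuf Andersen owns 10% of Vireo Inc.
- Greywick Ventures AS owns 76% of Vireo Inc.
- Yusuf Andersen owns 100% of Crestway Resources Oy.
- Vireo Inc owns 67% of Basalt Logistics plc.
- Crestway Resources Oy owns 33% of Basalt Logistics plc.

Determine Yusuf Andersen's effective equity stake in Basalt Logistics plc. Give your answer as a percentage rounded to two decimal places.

Yusuf reaches Basalt along 3 paths.
Via Vireo: 10% × 67% = 6.7%.
Via Greywick → Vireo: 70% × 76% × 67% = 35.644%.
Via Crestway: 100% × 33% = 33%.
Total: 6.7% + 35.644% + 33% = 75.344%.
Rounded: 75.34%.

75.34%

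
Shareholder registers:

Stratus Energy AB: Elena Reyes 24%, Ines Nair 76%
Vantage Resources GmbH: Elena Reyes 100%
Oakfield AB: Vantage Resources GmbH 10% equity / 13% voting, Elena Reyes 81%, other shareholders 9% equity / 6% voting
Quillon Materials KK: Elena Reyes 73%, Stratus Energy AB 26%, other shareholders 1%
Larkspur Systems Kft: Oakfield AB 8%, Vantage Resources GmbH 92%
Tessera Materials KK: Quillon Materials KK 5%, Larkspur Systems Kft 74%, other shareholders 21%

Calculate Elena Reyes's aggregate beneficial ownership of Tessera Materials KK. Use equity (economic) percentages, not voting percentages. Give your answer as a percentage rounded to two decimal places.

77.43%

Elena reaches Tessera along 5 paths.
Via Quillon: 73% × 5% = 3.65%.
Via Stratus → Quillon: 24% × 26% × 5% = 0.312%.
Via Vantage → Oakfield → Larkspur: 100% × 10% × 8% × 74% = 0.592%.
Via Oakfield → Larkspur: 81% × 8% × 74% = 4.7952%.
Via Vantage → Larkspur: 100% × 92% × 74% = 68.08%.
Total: 3.65% + 0.312% + 0.592% + 4.7952% + 68.08% = 77.4292%.
Rounded: 77.43%.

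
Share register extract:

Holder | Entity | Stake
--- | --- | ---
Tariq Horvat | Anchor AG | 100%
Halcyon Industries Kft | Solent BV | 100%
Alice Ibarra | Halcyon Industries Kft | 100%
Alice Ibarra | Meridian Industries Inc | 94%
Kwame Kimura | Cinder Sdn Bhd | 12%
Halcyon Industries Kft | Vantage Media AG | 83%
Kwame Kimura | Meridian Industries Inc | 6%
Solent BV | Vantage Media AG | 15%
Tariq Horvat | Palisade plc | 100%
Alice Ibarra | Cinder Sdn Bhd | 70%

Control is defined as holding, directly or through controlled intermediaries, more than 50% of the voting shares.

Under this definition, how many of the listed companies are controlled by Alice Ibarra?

Alice holds 100% of Halcyon, so Alice controls Halcyon.
Alice holds 94% of Meridian, so Alice controls Meridian.
Halcyon holds 100% of Solent, so Alice controls Solent.
Alice holds 70% of Cinder, so Alice controls Cinder.
Halcyon and Solent together hold 83% + 15% = 98% of Vantage, so Alice controls Vantage.
No other company's threshold is met.
Alice controls 5 companies.

5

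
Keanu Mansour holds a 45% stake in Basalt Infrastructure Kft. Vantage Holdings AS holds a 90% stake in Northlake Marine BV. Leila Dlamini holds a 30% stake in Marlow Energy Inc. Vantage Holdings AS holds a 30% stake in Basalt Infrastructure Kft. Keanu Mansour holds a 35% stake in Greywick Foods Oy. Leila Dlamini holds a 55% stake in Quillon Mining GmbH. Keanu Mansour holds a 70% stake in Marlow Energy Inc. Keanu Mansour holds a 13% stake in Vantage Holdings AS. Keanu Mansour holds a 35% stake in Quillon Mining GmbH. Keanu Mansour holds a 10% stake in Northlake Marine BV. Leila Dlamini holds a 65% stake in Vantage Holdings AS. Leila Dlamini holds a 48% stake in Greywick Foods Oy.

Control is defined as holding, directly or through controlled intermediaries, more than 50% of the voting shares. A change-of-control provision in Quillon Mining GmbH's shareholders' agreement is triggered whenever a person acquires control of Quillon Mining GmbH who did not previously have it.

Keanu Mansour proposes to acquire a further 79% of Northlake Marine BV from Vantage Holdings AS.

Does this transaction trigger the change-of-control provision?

The purchase adds only to Keanu's holdings (Vantage's stake shrinks), so Keanu is the only person who could newly come to control Quillon.
Keanu holds 70% of Marlow, so Keanu controls Marlow.
In Quillon, Keanu's side holds only 35%, not > 50%.
So before the transaction, Keanu does not control Quillon.
After the purchase, Keanu's direct stake in Northlake rises to 10% + 79% = 89%, and Vantage's stake falls to 11%.
Keanu holds 89% of Northlake, so Keanu controls Northlake.
After the transaction, Keanu's side holds 35% of Quillon, not > 50%, so Keanu still does not control Quillon.
No new person acquires control, so the clause is not triggered.

No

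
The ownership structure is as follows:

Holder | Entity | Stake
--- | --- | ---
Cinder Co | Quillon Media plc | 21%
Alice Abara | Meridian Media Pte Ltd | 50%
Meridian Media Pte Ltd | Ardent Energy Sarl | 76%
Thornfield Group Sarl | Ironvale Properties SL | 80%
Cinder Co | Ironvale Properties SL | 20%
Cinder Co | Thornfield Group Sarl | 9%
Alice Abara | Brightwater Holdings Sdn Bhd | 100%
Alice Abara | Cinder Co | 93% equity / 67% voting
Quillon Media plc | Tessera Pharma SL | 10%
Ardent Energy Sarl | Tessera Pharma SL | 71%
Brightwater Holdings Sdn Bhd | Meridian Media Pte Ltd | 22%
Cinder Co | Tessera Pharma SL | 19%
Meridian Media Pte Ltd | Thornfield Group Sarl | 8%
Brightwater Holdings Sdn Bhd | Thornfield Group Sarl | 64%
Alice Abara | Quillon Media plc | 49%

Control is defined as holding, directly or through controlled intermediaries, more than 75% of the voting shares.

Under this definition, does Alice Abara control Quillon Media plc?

Alice holds 100% of Brightwater, so Alice controls Brightwater.
In Quillon, Alice's side holds only 49%, not > 75%.
So Alice does not control Quillon.

No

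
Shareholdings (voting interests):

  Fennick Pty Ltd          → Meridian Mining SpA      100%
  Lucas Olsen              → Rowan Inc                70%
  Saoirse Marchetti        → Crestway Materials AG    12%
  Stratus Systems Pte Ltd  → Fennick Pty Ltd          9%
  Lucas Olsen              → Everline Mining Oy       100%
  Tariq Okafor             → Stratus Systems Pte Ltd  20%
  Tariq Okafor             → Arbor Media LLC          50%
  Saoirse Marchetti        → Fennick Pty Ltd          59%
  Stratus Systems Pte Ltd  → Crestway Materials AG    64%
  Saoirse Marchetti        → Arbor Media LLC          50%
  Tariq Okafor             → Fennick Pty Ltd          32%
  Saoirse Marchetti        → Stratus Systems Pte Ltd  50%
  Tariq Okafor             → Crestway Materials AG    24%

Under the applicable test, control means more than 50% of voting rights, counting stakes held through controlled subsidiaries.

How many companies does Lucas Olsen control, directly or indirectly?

Lucas holds 100% of Everline, so Lucas controls Everline.
Lucas holds 70% of Rowan, so Lucas controls Rowan.
No other company's threshold is met.
Lucas controls 2 companies.

2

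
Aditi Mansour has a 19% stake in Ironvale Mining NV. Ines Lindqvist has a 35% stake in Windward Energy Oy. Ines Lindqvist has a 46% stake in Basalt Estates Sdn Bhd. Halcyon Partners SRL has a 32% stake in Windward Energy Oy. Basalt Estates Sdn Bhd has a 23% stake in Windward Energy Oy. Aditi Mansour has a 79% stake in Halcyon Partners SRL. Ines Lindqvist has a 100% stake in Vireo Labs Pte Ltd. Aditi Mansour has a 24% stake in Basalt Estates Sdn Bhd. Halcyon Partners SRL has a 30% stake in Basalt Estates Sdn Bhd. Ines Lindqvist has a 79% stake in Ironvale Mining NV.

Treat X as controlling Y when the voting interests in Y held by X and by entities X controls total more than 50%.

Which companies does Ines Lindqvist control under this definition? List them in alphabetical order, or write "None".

Ironvale Mining NV, Vireo Labs Pte Ltd

Ines holds 79% of Ironvale, so Ines controls Ironvale.
Ines holds 100% of Vireo, so Ines controls Vireo.
No other company's threshold is met.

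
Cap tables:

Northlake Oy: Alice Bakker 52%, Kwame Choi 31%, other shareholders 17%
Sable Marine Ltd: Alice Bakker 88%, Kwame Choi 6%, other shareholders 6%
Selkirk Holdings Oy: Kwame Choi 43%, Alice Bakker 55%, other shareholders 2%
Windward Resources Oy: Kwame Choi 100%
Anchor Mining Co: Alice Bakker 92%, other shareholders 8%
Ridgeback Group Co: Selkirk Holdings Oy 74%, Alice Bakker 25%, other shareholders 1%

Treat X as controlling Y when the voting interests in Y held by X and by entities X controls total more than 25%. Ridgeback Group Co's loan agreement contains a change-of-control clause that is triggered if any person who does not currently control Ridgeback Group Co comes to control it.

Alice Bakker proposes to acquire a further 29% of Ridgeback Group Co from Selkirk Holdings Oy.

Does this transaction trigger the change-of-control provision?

No

The purchase adds only to Alice's holdings (Selkirk's stake shrinks), so Alice is the only person who could newly come to control Ridgeback.
Alice holds 55% of Selkirk, so Alice controls Selkirk.
Selkirk and Alice together hold 74% + 25% = 99% of Ridgeback, so Alice controls Ridgeback.
So Alice already controls Ridgeback before the transaction.
After the purchase, Alice's direct stake in Ridgeback rises to 25% + 29% = 54%, and Selkirk's stake falls to 45%.
Alice controlled Ridgeback already, so this is not a new person acquiring control; every other person's position is unchanged or reduced.
No new person acquires control, so the clause is not triggered.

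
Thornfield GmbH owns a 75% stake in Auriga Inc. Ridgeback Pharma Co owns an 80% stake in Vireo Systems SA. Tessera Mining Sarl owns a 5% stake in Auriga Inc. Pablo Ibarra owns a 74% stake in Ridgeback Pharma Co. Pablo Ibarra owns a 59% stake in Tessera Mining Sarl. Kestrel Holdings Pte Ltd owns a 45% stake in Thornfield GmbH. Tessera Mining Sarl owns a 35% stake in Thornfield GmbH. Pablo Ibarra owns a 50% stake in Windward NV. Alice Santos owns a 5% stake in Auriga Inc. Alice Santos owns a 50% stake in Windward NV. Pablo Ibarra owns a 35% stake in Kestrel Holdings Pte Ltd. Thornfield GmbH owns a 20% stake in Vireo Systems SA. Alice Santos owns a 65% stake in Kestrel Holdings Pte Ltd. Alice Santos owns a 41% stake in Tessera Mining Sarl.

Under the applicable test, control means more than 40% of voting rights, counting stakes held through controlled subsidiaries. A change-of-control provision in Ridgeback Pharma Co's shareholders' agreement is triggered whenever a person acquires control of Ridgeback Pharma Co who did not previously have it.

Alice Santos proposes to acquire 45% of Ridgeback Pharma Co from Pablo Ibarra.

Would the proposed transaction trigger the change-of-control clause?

The purchase adds only to Alice's holdings (Pablo's stake shrinks), so Alice is the only person who could newly come to control Ridgeback.
Alice holds 41% of Tessera, so Alice controls Tessera.
Alice holds 65% of Kestrel, so Alice controls Kestrel.
Alice holds 50% of Windward, so Alice controls Windward.
Kestrel and Tessera together hold 45% + 35% = 80% of Thornfield, so Alice controls Thornfield.
Tessera and Thornfield and Alice together hold 5% + 75% + 5% = 85% of Auriga, so Alice controls Auriga.
Neither Alice nor any entity Alice controls holds any voting interest in Ridgeback.
So before the transaction, Alice does not control Ridgeback.
After the purchase, Alice holds 45% of Ridgeback directly, and Pablo's stake falls to 29%.
Alice holds 45% of Ridgeback, so Alice controls Ridgeback.
Alice did not control Ridgeback before and does after, so the clause is triggered.

Yes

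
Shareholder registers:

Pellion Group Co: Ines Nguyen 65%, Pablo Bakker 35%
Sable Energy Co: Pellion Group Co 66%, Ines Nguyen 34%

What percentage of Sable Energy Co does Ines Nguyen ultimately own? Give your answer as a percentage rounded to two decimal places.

Ines reaches Sable along 2 paths.
Via Pellion: 65% × 66% = 42.9%.
Direct stake: 34% = 34%.
Total: 42.9% + 34% = 76.9%.
Rounded: 76.90%.

76.90%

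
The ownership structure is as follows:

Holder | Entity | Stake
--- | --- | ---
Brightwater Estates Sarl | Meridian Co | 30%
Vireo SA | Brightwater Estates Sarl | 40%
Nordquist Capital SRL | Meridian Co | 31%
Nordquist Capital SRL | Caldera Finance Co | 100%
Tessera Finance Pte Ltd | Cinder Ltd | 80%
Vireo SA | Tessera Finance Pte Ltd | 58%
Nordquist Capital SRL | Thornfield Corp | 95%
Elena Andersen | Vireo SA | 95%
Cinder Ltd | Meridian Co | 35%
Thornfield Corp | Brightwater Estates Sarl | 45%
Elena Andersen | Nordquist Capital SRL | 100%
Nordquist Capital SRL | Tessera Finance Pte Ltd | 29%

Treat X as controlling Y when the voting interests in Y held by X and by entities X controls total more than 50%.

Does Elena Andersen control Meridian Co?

Elena holds 100% of Nordquist, so Elena controls Nordquist.
Elena holds 95% of Vireo, so Elena controls Vireo.
Nordquist and Vireo together hold 29% + 58% = 87% of Tessera, so Elena controls Tessera.
Tessera holds 80% of Cinder, so Elena controls Cinder.
Nordquist holds 95% of Thornfield, so Elena controls Thornfield.
Thornfield and Vireo together hold 45% + 40% = 85% of Brightwater, so Elena controls Brightwater.
Brightwater and Nordquist and Cinder together hold 30% + 31% + 35% = 96% of Meridian, so Elena controls Meridian.

Yes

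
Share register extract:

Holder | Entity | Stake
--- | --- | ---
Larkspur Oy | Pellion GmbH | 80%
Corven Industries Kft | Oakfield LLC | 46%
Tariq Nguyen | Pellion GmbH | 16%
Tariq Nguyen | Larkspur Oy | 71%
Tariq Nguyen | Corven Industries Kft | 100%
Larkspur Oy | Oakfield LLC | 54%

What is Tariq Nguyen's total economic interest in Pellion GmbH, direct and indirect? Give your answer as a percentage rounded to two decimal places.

72.80%

Tariq reaches Pellion along 2 paths.
Via Larkspur: 71% × 80% = 56.8%.
Direct stake: 16% = 16%.
Total: 56.8% + 16% = 72.8%.
Rounded: 72.80%.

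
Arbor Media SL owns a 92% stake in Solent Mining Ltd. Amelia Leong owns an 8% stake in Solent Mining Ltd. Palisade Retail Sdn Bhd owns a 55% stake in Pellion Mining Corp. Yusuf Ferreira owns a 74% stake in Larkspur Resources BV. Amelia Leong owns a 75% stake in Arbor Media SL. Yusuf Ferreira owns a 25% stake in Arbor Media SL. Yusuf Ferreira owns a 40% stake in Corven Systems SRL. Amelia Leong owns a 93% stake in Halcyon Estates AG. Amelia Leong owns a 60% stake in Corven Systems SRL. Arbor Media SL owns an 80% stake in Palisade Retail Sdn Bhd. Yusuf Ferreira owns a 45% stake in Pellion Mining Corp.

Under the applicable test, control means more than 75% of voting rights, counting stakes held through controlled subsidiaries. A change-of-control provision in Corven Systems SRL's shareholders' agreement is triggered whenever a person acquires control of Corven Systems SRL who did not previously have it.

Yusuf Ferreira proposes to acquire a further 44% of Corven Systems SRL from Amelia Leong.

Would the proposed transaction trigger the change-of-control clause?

Yes

The purchase adds only to Yusuf's holdings (Amelia's stake shrinks), so Yusuf is the only person who could newly come to control Corven.
Yusuf's largest direct stake is 74% in Larkspur, which does not meet the threshold, so Yusuf controls no company.
In Corven, Yusuf's side holds only 40%, not > 75%.
So before the transaction, Yusuf does not control Corven.
After the purchase, Yusuf's direct stake in Corven rises to 40% + 44% = 84%, and Amelia's stake falls to 16%.
Yusuf holds 84% of Corven, so Yusuf controls Corven.
Yusuf did not control Corven before and does after, so the clause is triggered.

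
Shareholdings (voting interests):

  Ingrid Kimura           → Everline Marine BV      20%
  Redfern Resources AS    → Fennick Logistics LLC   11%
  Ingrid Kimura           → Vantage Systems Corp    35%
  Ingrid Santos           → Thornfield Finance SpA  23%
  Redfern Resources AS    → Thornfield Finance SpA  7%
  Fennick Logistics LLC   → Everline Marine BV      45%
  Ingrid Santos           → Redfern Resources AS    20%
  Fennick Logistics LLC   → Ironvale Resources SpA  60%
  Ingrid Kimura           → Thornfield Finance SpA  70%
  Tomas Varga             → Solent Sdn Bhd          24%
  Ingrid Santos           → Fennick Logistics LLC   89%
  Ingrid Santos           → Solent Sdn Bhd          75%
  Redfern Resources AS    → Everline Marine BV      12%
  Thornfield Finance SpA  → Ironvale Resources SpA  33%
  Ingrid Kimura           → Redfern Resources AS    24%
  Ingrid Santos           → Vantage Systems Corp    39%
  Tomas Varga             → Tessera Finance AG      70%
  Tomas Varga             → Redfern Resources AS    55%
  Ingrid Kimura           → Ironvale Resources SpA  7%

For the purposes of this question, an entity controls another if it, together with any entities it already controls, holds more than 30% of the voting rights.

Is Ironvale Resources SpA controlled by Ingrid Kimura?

Yes

Ingrid Kimura holds 70% of Thornfield, so Ingrid Kimura controls Thornfield.
Thornfield and Ingrid Kimura together hold 33% + 7% = 40% of Ironvale, so Ingrid Kimura controls Ironvale.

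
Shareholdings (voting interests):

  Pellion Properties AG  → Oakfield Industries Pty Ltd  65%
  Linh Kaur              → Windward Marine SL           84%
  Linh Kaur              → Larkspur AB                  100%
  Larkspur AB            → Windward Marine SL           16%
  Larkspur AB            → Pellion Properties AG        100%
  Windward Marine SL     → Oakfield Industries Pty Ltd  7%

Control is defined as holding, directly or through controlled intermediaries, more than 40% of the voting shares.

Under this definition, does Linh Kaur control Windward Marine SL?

Linh holds 100% of Larkspur, so Linh controls Larkspur.
Larkspur and Linh together hold 16% + 84% = 100% of Windward, so Linh controls Windward.

Yes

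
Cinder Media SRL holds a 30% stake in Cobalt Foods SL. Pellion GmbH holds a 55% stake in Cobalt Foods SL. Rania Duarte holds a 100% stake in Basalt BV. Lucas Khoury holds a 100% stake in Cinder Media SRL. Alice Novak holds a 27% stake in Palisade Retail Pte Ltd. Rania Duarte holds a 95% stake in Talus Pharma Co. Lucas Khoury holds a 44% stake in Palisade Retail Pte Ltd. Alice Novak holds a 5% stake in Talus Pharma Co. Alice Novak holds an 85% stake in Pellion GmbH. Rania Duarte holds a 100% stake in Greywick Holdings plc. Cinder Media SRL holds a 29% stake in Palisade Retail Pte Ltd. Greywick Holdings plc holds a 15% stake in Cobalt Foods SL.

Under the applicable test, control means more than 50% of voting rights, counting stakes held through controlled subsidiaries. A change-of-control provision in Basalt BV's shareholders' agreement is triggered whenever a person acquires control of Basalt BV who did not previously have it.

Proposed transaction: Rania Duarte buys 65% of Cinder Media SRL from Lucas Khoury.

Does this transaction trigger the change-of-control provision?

The purchase adds only to Rania's holdings (Lucas's stake shrinks), so Rania is the only person who could newly come to control Basalt.
Rania holds 100% of Basalt, so Rania controls Basalt.
So Rania already controls Basalt before the transaction.
After the purchase, Rania holds 65% of Cinder directly, and Lucas's stake falls to 35%.
Rania controlled Basalt already, so this is not a new person acquiring control; every other person's position is unchanged or reduced.
No new person acquires control, so the clause is not triggered.

No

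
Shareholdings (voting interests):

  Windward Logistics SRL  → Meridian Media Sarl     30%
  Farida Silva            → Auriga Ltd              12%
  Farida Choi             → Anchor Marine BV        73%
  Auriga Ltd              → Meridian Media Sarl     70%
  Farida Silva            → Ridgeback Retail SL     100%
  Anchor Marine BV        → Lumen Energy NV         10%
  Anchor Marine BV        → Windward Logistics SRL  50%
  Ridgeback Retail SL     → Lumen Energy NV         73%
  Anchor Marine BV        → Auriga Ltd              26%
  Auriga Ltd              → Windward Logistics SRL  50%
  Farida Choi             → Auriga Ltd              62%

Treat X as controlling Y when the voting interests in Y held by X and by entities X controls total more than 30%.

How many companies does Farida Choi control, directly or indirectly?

Farida Choi holds 73% of Anchor, so Farida Choi controls Anchor.
Farida Choi and Anchor together hold 62% + 26% = 88% of Auriga, so Farida Choi controls Auriga.
Anchor and Auriga together hold 50% + 50% = 100% of Windward, so Farida Choi controls Windward.
Windward and Auriga together hold 30% + 70% = 100% of Meridian, so Farida Choi controls Meridian.
No other company's threshold is met.
Farida Choi controls 4 companies.

4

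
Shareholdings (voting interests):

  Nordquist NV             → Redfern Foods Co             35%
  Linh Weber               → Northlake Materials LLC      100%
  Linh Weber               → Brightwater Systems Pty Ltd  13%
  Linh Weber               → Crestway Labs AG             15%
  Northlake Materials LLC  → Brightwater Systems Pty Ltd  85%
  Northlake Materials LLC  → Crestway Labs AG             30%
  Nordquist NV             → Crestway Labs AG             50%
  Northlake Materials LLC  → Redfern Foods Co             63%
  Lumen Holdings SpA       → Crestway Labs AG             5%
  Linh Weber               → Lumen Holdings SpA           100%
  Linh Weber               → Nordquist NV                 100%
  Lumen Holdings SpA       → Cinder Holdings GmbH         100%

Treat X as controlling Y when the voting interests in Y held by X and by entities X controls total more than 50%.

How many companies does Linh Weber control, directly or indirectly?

7

Linh holds 100% of Nordquist, so Linh controls Nordquist.
Linh holds 100% of Lumen, so Linh controls Lumen.
Linh holds 100% of Northlake, so Linh controls Northlake.
Linh and Northlake together hold 13% + 85% = 98% of Brightwater, so Linh controls Brightwater.
Lumen holds 100% of Cinder, so Linh controls Cinder.
Northlake and Nordquist and Linh and Lumen together hold 30% + 50% + 15% + 5% = 100% of Crestway, so Linh controls Crestway.
Nordquist and Northlake together hold 35% + 63% = 98% of Redfern, so Linh controls Redfern.
Linh controls 7 companies.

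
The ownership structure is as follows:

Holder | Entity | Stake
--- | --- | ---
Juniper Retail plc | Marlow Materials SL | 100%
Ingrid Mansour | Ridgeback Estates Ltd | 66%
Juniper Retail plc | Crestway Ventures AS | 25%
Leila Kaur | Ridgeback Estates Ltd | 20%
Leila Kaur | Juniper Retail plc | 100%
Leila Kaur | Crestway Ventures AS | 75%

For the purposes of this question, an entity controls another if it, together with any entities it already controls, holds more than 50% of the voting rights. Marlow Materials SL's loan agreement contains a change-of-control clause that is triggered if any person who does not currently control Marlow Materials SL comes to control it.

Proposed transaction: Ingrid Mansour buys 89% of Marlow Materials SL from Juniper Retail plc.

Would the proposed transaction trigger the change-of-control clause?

Yes

The purchase adds only to Ingrid's holdings (Juniper's stake shrinks), so Ingrid is the only person who could newly come to control Marlow.
Ingrid holds 66% of Ridgeback, so Ingrid controls Ridgeback.
Neither Ingrid nor any entity Ingrid controls holds any voting interest in Marlow.
So before the transaction, Ingrid does not control Marlow.
After the purchase, Ingrid holds 89% of Marlow directly, and Juniper's stake falls to 11%.
Ingrid holds 89% of Marlow, so Ingrid controls Marlow.
Ingrid did not control Marlow before and does after, so the clause is triggered.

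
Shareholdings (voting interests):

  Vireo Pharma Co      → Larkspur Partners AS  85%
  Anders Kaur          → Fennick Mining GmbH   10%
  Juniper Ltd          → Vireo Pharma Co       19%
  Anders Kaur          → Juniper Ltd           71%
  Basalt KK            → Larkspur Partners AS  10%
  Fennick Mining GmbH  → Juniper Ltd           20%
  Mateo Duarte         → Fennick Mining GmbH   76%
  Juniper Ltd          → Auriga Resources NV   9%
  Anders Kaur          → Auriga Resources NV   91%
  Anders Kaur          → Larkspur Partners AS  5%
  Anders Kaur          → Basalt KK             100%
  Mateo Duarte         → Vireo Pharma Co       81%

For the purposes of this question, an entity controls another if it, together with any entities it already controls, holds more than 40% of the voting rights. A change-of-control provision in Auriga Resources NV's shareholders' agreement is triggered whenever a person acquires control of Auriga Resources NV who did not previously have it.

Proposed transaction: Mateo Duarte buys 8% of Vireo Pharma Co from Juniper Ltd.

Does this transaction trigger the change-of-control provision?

No

The purchase adds only to Mateo's holdings (Juniper's stake shrinks), so Mateo is the only person who could newly come to control Auriga.
Mateo holds 76% of Fennick, so Mateo controls Fennick.
Mateo holds 81% of Vireo, so Mateo controls Vireo.
Vireo holds 85% of Larkspur, so Mateo controls Larkspur.
Neither Mateo nor any entity Mateo controls holds any voting interest in Auriga.
So before the transaction, Mateo does not control Auriga.
After the purchase, Mateo's direct stake in Vireo rises to 81% + 8% = 89%, and Juniper's stake falls to 11%.
Mateo holds 89% of Vireo, so Mateo controls Vireo.
After the transaction, neither Mateo nor any entity Mateo controls holds a voting interest in Auriga, so Mateo still does not control it.
No new person acquires control, so the clause is not triggered.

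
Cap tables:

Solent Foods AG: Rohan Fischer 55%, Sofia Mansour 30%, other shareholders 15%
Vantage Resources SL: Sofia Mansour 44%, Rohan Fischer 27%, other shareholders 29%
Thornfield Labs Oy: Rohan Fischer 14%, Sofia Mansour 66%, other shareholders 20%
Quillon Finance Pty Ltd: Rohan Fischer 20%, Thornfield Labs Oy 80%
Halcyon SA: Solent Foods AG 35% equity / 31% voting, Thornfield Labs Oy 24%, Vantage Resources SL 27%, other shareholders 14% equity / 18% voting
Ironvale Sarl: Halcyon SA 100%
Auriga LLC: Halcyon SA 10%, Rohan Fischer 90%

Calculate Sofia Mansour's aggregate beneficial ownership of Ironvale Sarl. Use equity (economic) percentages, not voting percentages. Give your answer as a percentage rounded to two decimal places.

38.22%

Sofia reaches Ironvale along 3 paths.
Via Solent → Halcyon: 30% × 35% × 100% = 10.5%.
Via Thornfield → Halcyon: 66% × 24% × 100% = 15.84%.
Via Vantage → Halcyon: 44% × 27% × 100% = 11.88%.
Total: 10.5% + 15.84% + 11.88% = 38.22%.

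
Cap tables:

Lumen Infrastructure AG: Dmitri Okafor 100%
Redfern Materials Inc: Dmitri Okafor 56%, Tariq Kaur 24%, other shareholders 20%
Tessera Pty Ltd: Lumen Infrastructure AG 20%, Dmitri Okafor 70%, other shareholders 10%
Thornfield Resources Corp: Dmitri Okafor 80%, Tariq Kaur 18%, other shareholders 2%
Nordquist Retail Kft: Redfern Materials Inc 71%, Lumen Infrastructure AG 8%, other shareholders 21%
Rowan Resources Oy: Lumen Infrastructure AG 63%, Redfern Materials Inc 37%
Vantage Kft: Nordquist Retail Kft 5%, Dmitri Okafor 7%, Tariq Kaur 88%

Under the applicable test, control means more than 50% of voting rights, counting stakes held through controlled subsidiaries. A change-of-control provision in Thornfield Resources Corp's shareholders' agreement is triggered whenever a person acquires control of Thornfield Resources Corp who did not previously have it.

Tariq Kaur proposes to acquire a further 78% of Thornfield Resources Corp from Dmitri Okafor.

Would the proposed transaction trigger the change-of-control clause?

Yes

The purchase adds only to Tariq's holdings (Dmitri's stake shrinks), so Tariq is the only person who could newly come to control Thornfield.
Tariq holds 88% of Vantage, so Tariq controls Vantage.
In Thornfield, Tariq's side holds only 18%, not > 50%.
So before the transaction, Tariq does not control Thornfield.
After the purchase, Tariq's direct stake in Thornfield rises to 18% + 78% = 96%, and Dmitri's stake falls to 2%.
Tariq holds 96% of Thornfield, so Tariq controls Thornfield.
Tariq did not control Thornfield before and does after, so the clause is triggered.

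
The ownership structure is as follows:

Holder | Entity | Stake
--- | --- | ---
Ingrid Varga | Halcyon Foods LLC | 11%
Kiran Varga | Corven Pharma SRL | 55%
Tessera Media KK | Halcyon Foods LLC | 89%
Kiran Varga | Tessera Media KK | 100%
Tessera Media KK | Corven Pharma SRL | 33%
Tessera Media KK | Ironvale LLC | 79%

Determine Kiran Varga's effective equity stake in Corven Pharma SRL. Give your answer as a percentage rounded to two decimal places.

88.00%

Kiran reaches Corven along 2 paths.
Direct stake: 55% = 55%.
Via Tessera: 100% × 33% = 33%.
Total: 55% + 33% = 88%.
Rounded: 88.00%.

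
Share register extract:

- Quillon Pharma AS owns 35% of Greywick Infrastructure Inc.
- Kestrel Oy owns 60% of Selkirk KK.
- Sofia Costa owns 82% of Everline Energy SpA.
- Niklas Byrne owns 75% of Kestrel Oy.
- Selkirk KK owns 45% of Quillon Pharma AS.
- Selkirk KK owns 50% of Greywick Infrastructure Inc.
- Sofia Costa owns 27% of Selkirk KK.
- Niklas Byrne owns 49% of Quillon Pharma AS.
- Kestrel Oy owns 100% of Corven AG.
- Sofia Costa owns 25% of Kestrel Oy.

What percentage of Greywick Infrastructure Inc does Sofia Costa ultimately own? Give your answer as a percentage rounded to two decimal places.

Sofia reaches Greywick along 4 paths.
Via Selkirk → Quillon: 27% × 45% × 35% = 4.2525%.
Via Kestrel → Selkirk → Quillon: 25% × 60% × 45% × 35% = 2.3625%.
Via Selkirk: 27% × 50% = 13.5%.
Via Kestrel → Selkirk: 25% × 60% × 50% = 7.5%.
Total: 4.2525% + 2.3625% + 13.5% + 7.5% = 27.615%.
Rounded: 27.62%.

27.62%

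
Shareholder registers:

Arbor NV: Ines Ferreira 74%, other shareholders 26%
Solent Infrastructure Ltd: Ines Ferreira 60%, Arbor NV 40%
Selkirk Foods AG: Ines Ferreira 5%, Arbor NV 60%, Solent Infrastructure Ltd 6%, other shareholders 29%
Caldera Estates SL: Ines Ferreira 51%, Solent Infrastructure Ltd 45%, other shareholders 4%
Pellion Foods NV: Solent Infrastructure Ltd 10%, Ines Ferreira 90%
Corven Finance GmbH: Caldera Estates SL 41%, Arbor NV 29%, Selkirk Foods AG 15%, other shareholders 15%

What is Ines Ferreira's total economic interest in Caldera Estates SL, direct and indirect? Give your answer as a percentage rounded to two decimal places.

Ines reaches Caldera along 3 paths.
Direct stake: 51% = 51%.
Via Solent: 60% × 45% = 27%.
Via Arbor → Solent: 74% × 40% × 45% = 13.32%.
Total: 51% + 27% + 13.32% = 91.32%.

91.32%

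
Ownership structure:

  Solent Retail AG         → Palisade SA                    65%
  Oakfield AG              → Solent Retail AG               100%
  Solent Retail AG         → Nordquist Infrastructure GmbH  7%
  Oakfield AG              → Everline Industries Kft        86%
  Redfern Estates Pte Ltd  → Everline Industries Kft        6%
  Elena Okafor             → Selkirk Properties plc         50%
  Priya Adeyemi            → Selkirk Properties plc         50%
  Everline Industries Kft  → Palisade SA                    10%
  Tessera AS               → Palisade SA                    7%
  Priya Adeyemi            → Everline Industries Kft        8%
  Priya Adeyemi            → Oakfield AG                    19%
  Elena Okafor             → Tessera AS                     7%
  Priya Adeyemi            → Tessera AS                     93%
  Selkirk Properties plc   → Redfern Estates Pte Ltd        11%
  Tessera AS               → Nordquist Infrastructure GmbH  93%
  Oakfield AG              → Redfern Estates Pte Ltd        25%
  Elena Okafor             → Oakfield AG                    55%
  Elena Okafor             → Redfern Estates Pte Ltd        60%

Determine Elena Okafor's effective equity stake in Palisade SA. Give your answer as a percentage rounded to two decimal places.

41.45%

Elena reaches Palisade along 6 paths.
Via Tessera: 7% × 7% = 0.49%.
Via Oakfield → Everline: 55% × 86% × 10% = 4.73%.
Via Oakfield → Redfern → Everline: 55% × 25% × 6% × 10% = 0.0825%.
Via Redfern → Everline: 60% × 6% × 10% = 0.36%.
Via Selkirk → Redfern → Everline: 50% × 11% × 6% × 10% = 0.033%.
Via Oakfield → Solent: 55% × 100% × 65% = 35.75%.
Total: 0.49% + 4.73% + 0.0825% + 0.36% + 0.033% + 35.75% = 41.4455%.
Rounded: 41.45%.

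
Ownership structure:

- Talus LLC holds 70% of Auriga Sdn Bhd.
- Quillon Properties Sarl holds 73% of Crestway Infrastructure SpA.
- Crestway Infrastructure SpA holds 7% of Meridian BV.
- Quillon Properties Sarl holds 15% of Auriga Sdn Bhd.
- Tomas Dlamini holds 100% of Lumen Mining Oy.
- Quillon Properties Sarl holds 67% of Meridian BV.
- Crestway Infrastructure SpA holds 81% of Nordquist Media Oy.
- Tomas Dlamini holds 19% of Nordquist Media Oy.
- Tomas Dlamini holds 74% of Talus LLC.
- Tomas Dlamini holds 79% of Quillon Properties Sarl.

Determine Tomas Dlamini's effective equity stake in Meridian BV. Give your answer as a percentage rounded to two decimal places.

Tomas reaches Meridian along 2 paths.
Via Quillon: 79% × 67% = 52.93%.
Via Quillon → Crestway: 79% × 73% × 7% = 4.0369%.
Total: 52.93% + 4.0369% = 56.9669%.
Rounded: 56.97%.

56.97%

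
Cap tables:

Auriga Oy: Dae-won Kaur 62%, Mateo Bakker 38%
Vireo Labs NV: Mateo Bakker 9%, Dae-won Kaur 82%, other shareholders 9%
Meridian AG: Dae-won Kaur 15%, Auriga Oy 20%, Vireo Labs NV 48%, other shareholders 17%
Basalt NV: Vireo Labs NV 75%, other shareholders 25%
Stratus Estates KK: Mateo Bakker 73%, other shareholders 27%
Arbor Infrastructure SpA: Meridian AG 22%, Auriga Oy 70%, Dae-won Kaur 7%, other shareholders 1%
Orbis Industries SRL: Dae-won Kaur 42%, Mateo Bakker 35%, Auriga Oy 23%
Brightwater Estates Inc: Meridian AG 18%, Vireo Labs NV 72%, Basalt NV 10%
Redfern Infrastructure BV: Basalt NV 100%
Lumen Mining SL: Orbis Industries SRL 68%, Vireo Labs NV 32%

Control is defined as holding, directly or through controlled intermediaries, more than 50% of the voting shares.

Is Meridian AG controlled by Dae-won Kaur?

Yes

Dae-won holds 62% of Auriga, so Dae-won controls Auriga.
Dae-won holds 82% of Vireo, so Dae-won controls Vireo.
Dae-won and Auriga and Vireo together hold 15% + 20% + 48% = 83% of Meridian, so Dae-won controls Meridian.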